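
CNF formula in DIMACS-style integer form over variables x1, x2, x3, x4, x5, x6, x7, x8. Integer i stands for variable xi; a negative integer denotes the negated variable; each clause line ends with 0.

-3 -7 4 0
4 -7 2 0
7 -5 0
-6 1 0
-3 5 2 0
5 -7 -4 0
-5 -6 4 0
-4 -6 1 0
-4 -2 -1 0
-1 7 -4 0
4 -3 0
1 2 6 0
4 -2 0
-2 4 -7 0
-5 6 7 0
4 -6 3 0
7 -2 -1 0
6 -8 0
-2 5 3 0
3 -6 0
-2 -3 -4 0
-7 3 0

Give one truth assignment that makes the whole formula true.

x1=T, x2=F, x3=T, x4=T, x5=T, x6=F, x7=T, x8=F

x8 occurs only negated in the remaining clauses — set x8 = False.
Set x1 = True and propagate.
Branch on x2: take x2 = False.
For the remaining variables, x3 = True, x4 = True, x5 = True, x6 = False, x7 = True works.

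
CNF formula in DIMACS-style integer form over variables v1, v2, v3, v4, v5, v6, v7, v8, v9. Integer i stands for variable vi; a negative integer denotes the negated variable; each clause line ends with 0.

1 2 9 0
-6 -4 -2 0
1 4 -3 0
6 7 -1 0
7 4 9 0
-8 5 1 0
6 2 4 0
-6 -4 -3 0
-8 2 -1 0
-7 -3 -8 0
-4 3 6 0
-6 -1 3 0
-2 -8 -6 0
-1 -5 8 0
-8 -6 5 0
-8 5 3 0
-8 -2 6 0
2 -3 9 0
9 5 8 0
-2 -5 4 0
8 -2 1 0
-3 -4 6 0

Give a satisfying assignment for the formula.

v1=False  v2=False  v3=False  v4=False  v5=True  v6=True  v7=False  v8=True  v9=True

Check each clause:
  1. (v1 OR v9 OR v2) — v9 is true.
  2. (NOT v2 OR NOT v4 OR NOT v6) — NOT v4 is true.
  3. (v1 OR NOT v3 OR v4) — NOT v3 is true.
  4. (v7 OR v6 OR NOT v1) — v6 is true.
  5. (v9 OR v4 OR v7) — v9 is true.
  6. (NOT v8 OR v5 OR v1) — v5 is true.
  7. (v6 OR v2 OR v4) — v6 is true.
  8. (NOT v6 OR NOT v4 OR NOT v3) — NOT v4 is true.
  9. (v2 OR NOT v1 OR NOT v8) — NOT v1 is true.
  10. (NOT v3 OR NOT v8 OR NOT v7) — NOT v7 is true.
  11. (v6 OR NOT v4 OR v3) — NOT v4 is true.
  12. (NOT v1 OR NOT v6 OR v3) — NOT v1 is true.
  13. (NOT v6 OR NOT v2 OR NOT v8) — NOT v2 is true.
  14. (v8 OR NOT v1 OR NOT v5) — v8 is true.
  15. (v5 OR NOT v8 OR NOT v6) — v5 is true.
  16. (v5 OR NOT v8 OR v3) — v5 is true.
  17. (NOT v2 OR NOT v8 OR v6) — NOT v2 is true.
  18. (NOT v3 OR v2 OR v9) — v9 is true.
  19. (v9 OR v8 OR v5) — v8 is true.
  20. (v4 OR NOT v5 OR NOT v2) — NOT v2 is true.
  21. (v8 OR NOT v2 OR v1) — v8 is true.
  22. (NOT v4 OR NOT v3 OR v6) — NOT v4 is true.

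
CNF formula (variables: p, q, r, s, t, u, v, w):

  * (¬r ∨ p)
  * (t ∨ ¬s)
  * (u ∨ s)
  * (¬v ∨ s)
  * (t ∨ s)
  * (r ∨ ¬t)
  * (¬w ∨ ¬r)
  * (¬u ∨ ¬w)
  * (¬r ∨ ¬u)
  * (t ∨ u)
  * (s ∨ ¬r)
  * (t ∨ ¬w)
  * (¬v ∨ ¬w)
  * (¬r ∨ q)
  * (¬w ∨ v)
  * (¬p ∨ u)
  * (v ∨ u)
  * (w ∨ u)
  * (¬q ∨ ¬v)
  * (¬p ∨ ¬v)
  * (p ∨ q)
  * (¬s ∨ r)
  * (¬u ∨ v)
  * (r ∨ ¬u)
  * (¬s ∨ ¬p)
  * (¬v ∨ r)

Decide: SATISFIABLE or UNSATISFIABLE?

UNSATISFIABLE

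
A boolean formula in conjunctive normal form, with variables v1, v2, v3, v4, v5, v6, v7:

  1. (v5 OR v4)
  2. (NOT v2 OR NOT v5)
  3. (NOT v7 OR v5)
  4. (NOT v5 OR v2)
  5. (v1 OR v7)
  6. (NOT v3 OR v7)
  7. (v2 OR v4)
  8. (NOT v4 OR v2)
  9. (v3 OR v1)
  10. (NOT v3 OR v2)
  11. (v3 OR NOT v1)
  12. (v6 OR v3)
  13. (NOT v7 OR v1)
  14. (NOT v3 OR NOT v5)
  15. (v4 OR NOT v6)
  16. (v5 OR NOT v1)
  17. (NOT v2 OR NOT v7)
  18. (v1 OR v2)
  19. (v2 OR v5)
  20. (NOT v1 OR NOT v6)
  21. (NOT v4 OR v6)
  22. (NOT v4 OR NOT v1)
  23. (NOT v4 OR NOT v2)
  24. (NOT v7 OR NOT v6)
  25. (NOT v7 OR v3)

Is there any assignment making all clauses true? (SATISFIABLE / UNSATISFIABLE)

UNSATISFIABLE

v2 = True:
  propagation gives v5=False, v4=True; an empty clause results — contradiction.
v2 = False:
  propagation gives v5=False; an empty clause results — contradiction.
Every branch closes, so no satisfying assignment exists.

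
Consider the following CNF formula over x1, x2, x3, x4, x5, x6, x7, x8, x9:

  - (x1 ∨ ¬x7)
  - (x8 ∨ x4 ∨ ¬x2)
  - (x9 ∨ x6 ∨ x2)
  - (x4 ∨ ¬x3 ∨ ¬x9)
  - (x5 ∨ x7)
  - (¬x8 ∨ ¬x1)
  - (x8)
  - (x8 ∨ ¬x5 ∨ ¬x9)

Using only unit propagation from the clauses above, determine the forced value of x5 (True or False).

(x8) stands alone — x8 = True.
(¬x8 ∨ ¬x1) with x8 = True leaves only ¬x1, so x1 = False.
(¬x7 ∨ x1) with x1 = False leaves only ¬x7, so x7 = False.
From (x5 ∨ x7) and x7 = False: x5 = True.

True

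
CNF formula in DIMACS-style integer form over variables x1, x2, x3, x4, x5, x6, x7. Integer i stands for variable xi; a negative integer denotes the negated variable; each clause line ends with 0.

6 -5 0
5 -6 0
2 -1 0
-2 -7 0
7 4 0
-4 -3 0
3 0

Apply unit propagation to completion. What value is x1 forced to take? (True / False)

False

(x3) is a unit clause: x3 = True.
(~x3 \/ ~x4) with x3 = True leaves only ~x4, so x4 = False.
(x7 \/ x4) with x4 = False leaves only x7, so x7 = True.
(~x2 \/ ~x7): since x7 = True, the clause reduces to (~x2). x2 = False.
From (~x1 \/ x2) and x2 = False: x1 = False.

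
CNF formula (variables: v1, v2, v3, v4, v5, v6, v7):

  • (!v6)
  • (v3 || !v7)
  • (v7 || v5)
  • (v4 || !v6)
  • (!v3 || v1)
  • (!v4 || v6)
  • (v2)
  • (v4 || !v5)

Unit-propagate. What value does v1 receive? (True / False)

(!v6) is a unit clause: v6 = False.
(v6 || !v4) with v6 = False leaves only !v4, so v4 = False.
Unit clause (v2) sets v2 = True.
(!v5 || v4): since v4 = False, the clause reduces to (!v5). v5 = False.
(v7 || v5): since v5 = False, the clause reduces to (v7). v7 = True.
(v3 || !v7) with v7 = True leaves only v3, so v3 = True.
(v1 || !v3): since v3 = True, the clause reduces to (v1). v1 = True.

True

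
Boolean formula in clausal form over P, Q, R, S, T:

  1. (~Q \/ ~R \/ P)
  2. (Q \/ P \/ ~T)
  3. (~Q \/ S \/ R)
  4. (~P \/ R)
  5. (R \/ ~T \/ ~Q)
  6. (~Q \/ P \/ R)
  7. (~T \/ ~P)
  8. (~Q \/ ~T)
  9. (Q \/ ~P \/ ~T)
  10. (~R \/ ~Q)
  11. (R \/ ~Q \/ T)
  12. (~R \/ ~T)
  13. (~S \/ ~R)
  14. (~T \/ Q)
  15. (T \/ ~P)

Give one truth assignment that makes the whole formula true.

Branch on P: take P = False.
Branch on Q: take Q = False.
  then T is forced to False.
Set R = False and propagate.
S is now unconstrained; take S = True.
Every clause has at least one true literal under this assignment.

P=False, Q=False, R=False, S=True, T=False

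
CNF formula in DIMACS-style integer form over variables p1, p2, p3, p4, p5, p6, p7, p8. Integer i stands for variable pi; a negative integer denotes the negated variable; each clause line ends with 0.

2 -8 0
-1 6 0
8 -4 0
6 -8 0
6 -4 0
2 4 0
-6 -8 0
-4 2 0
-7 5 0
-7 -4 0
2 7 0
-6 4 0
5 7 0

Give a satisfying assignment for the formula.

p1=F, p2=T, p3=T, p4=F, p5=T, p6=F, p7=T, p8=F

Pure literal: p1 appears only negated; assign p1 = False.
p2 occurs only positively in the remaining clauses — set p2 = True.
Branch on p4: take p4 = False.
  then p6 is forced to False.
  then p8 is forced to False.
For the remaining variables, p3 = True, p5 = True, p7 = True works.
Every clause has at least one true literal under this assignment.
Check each clause:
  1. (p2 || !p8) — !p8 is true.
  2. (!p1 || p6) — !p1 is true.
  3. (!p4 || p8) — !p4 is true.
  4. (!p8 || p6) — !p8 is true.
  5. (p6 || !p4) — !p4 is true.
  6. (p2 || p4) — p2 is true.
  7. (!p6 || !p8) — !p8 is true.
  8. (p2 || !p4) — p2 is true.
  9. (p5 || !p7) — p5 is true.
  10. (!p7 || !p4) — !p4 is true.
  11. (p7 || p2) — p2 is true.
  12. (p4 || !p6) — !p6 is true.
  13. (p7 || p5) — p5 is true.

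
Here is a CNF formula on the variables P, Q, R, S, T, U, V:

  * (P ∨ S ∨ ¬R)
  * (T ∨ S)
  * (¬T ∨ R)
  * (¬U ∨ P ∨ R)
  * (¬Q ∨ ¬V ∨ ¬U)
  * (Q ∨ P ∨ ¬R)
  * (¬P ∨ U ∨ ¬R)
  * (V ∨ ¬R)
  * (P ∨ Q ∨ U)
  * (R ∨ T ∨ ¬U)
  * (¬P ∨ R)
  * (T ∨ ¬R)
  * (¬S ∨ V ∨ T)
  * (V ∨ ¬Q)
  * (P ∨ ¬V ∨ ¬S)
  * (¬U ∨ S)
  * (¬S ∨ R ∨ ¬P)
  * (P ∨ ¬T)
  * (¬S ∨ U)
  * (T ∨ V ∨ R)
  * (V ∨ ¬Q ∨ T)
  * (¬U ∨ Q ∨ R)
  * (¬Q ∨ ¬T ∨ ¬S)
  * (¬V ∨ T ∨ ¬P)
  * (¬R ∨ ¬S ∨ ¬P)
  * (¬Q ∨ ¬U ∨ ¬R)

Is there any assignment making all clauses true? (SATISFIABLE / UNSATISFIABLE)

R = True:
  propagation gives V=True, T=True, P=True, U=True; an empty clause results — contradiction.
R = False:
  propagation gives T=False, S=True, U=False; an empty clause results — contradiction.
Every branch closes, so no satisfying assignment exists.

UNSATISFIABLE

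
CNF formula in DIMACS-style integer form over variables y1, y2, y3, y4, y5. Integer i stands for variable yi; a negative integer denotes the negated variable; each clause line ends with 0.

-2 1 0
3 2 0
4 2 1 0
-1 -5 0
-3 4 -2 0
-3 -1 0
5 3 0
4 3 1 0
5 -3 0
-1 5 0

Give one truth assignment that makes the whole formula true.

y1=F, y2=F, y3=T, y4=T, y5=T

y4 occurs only positively in the remaining clauses — set y4 = True.
Branch on y1: take y1 = False.
  then y2 is forced to False.
  then y3 is forced to True.
  then y5 is forced to True.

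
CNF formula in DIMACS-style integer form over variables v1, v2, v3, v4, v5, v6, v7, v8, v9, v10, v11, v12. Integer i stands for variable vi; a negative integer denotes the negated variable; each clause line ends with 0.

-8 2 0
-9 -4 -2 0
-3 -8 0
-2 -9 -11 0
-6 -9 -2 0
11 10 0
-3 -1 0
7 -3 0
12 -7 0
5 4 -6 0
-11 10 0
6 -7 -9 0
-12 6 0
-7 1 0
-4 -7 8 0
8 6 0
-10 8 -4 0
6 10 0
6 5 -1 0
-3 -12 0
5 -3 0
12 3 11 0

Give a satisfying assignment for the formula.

v9 occurs only negated in the remaining clauses — set v9 = False.
Set v1 = True and propagate.
  then v3 is forced to False.
The remaining clauses are satisfied by v2 = True, v4 = True, v5 = False, v6 = True, v7 = False, v8 = True, v10 = True, v11 = True, v12 = False.

v1 = T, v2 = T, v3 = F, v4 = T, v5 = F, v6 = T, v7 = F, v8 = T, v9 = F, v10 = T, v11 = T, v12 = F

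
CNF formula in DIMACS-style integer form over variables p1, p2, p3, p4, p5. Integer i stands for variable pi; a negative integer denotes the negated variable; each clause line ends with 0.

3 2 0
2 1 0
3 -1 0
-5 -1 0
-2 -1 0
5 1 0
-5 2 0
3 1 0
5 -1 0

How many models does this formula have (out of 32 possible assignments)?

Satisfying assignments:
  p1=0 p2=1 p3=1 p4=0 p5=1
  p1=0 p2=1 p3=1 p4=1 p5=1
That's 2 in total.

2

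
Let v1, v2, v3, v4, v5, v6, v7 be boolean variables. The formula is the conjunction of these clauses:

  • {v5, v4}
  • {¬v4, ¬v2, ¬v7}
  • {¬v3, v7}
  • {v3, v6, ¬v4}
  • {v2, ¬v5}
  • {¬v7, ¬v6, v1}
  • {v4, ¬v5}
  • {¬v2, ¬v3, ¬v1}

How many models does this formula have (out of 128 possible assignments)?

10

Case analysis on v4 and v2:
  v4=T, v2=T: remaining (v1,v3,v5,v6,v7) ∈ {(F,F,F,T,F); (F,F,T,T,F); (T,F,F,T,F); (T,F,T,T,F)} — 4.
  v4=T, v2=F: 6 of the 32 assignments to (v1,v3,v5,v6,v7) work.
  v4=F, v2=T: a clause becomes empty — 0.
  v4=F, v2=F: a clause becomes empty — 0.
Total: 4 + 6 + 0 + 0 = 10.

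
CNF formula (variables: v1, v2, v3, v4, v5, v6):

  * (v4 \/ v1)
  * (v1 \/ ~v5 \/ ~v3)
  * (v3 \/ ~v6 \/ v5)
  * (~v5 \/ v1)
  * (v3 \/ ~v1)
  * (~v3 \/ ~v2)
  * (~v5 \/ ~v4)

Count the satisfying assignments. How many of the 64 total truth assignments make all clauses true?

10

Split on v1, then v3.
  v1=1, v3=1: v6 free; 3 ways for (v2,v4,v5) × 2^1 = 6.
  v1=1, v3=0: a clause becomes empty — 0.
  v1=0, v3=1: remaining (v2,v4,v5,v6) ∈ {(0,1,0,0); (0,1,0,1)} — 2.
  v1=0, v3=0: remaining (v2,v4,v5,v6) ∈ {(0,1,0,0); (1,1,0,0)} — 2.
Total: 6 + 0 + 2 + 2 = 10.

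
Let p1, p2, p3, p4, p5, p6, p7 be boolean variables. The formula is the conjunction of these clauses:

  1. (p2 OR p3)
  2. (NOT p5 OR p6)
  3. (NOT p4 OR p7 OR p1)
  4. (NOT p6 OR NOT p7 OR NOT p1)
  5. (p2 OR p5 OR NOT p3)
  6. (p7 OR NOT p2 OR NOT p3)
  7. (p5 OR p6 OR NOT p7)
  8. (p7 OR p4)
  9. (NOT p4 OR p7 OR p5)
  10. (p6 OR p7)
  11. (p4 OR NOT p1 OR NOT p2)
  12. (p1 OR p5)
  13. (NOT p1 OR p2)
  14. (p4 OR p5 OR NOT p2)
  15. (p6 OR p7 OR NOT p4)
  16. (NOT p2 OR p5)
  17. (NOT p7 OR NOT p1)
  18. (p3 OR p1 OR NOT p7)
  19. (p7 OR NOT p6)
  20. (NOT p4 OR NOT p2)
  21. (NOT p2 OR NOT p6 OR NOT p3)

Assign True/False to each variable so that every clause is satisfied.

Branch on p1: take p1 = False.
  then p5 is forced to True.
  then p6 is forced to True.
  then p7 is forced to True.
  then p3 is forced to True.
  then p2 is forced to False.
p4 is now unconstrained; take p4 = True.
Every clause has at least one true literal under this assignment.

p1=False, p2=False, p3=True, p4=True, p5=True, p6=True, p7=True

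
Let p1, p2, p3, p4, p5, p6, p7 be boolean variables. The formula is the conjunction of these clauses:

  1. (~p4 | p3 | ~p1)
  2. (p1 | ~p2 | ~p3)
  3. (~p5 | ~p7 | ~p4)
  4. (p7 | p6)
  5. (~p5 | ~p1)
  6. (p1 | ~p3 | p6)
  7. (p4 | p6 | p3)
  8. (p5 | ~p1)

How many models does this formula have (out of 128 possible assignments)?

23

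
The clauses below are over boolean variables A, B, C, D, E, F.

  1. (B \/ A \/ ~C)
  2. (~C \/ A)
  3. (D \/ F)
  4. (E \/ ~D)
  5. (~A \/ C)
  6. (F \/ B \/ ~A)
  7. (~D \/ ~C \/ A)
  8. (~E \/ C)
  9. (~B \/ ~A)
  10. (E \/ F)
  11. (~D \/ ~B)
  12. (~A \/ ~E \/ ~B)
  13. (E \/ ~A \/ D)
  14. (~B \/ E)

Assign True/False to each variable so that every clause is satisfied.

A=0, B=0, C=0, D=0, E=0, F=1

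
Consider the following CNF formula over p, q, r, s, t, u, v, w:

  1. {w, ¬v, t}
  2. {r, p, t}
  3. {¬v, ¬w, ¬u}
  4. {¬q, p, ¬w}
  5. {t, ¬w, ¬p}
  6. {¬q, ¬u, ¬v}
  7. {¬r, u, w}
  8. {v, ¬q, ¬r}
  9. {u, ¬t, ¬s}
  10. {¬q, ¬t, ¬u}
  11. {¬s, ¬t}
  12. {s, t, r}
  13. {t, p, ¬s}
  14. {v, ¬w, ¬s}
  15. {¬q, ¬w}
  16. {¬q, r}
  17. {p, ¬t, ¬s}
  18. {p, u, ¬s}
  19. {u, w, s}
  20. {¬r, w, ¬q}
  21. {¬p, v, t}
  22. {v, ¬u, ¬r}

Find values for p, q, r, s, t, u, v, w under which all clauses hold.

p=True  q=False  r=True  s=False  t=True  u=False  v=True  w=True

Pure literal: q appears only negated; assign q = False.
Try p = True.
Try r = True.
Try s = False.
For the remaining variables, t = True, u = False, v = True, w = True works.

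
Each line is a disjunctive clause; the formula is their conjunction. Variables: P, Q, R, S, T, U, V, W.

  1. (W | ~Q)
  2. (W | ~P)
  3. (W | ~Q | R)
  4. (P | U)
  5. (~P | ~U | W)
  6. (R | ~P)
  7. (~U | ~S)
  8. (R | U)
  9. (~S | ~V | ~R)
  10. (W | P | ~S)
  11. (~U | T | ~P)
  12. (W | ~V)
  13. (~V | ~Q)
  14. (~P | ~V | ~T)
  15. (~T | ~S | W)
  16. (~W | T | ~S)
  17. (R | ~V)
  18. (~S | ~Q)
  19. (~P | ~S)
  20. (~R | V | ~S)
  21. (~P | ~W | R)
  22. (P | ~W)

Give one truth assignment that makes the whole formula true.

P=T, Q=T, R=T, S=F, T=T, U=F, V=F, W=T

Check each clause:
  1. (W | ~Q) — W is true.
  2. (W | ~P) — W is true.
  3. (~Q | W | R) — W is true.
  4. (P | U) — P is true.
  5. (W | ~P | ~U) — W is true.
  6. (~P | R) — R is true.
  7. (~S | ~U) — ~U is true.
  8. (U | R) — R is true.
  9. (~S | ~R | ~V) — ~V is true.
  10. (~S | W | P) — W is true.
  11. (~U | T | ~P) — ~U is true.
  12. (W | ~V) — W is true.
  13. (~V | ~Q) — ~V is true.
  14. (~V | ~T | ~P) — ~V is true.
  15. (~T | W | ~S) — W is true.
  16. (~S | ~W | T) — ~S is true.
  17. (R | ~V) — ~V is true.
  18. (~Q | ~S) — ~S is true.
  19. (~P | ~S) — ~S is true.
  20. (V | ~S | ~R) — ~S is true.
  21. (~W | R | ~P) — R is true.
  22. (~W | P) — P is true.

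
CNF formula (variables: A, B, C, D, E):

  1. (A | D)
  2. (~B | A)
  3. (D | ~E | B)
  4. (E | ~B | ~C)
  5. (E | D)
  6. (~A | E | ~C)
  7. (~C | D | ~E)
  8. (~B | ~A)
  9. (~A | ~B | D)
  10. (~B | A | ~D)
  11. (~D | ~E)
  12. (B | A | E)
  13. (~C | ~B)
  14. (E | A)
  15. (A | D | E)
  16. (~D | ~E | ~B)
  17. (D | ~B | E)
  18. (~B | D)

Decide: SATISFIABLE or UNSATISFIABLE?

Pure literal: C appears only negated; assign C = False.
Branch on A: take A = True.
  then B is forced to False.
Try D = True.
  then E is forced to False.
So A = True, B = False, C = False, D = True, E = False is a satisfying assignment.

SATISFIABLE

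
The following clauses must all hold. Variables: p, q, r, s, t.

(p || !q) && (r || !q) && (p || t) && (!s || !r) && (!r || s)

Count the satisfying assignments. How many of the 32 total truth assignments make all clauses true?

6

The models are:
  p=F q=F r=F s=F t=T
  p=F q=F r=F s=T t=T
  p=T q=F r=F s=F t=F
  p=T q=F r=F s=F t=T
  p=T q=F r=F s=T t=F
  p=T q=F r=F s=T t=T
That's 6 in total.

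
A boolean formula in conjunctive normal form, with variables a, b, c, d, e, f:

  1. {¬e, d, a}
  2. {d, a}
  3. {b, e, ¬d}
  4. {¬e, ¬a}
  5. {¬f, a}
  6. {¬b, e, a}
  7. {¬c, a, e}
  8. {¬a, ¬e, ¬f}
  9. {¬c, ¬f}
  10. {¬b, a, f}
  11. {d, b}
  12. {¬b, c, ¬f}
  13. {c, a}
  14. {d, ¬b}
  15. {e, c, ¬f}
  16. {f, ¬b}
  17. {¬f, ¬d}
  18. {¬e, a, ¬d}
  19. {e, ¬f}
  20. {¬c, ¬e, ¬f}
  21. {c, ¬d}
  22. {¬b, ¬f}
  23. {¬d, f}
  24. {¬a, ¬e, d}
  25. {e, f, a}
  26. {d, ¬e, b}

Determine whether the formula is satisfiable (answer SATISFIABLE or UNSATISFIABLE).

UNSATISFIABLE

e = True:
  propagation gives a=False, d=True; an empty clause results — contradiction.
e = False:
  propagation gives f=False, b=False, d=False; an empty clause results — contradiction.
Every branch closes, so no satisfying assignment exists.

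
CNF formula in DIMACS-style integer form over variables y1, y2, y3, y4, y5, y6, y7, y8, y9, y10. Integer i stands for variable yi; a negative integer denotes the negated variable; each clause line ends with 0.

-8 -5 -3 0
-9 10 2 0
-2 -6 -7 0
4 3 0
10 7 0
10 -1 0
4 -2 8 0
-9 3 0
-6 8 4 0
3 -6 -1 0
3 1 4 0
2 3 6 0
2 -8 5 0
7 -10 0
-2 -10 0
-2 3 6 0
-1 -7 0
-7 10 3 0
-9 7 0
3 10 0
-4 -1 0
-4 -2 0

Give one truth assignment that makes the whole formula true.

y1=0  y2=0  y3=1  y4=0  y5=1  y6=0  y7=1  y8=0  y9=1  y10=1

Try y1 = False.
Try y2 = False.
The remaining clauses are satisfied by y3 = True, y4 = False, y5 = True, y6 = False, y7 = True, y8 = False, y9 = True, y10 = True.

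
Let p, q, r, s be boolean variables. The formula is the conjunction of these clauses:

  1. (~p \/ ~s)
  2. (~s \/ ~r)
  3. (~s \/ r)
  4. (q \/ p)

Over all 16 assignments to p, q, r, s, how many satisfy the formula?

6

Satisfying assignments:
  p=0 q=1 r=0 s=0
  p=0 q=1 r=1 s=0
  p=1 q=0 r=0 s=0
  p=1 q=0 r=1 s=0
  p=1 q=1 r=0 s=0
  p=1 q=1 r=1 s=0
That's 6 in total.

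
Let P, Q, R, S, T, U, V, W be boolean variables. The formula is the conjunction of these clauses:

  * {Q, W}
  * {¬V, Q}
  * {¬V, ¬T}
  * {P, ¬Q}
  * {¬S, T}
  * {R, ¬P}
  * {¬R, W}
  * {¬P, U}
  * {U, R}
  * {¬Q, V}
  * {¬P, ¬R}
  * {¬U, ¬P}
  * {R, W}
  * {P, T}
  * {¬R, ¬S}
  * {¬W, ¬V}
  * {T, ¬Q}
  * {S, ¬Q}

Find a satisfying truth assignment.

P=F, Q=F, R=T, S=F, T=T, U=T, V=F, W=T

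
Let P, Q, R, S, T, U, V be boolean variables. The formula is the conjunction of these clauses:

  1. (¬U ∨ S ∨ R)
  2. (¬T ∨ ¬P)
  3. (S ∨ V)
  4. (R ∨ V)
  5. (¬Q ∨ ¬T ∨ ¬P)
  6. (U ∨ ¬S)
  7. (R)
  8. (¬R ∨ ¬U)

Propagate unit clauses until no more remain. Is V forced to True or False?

True

(R) is a unit clause: R = True.
In (¬U ∨ ¬R), ¬R is now false; ¬U must hold, so U = False.
(¬S ∨ U) with U = False leaves only ¬S, so S = False.
(S ∨ V) with S = False leaves only V, so V = True.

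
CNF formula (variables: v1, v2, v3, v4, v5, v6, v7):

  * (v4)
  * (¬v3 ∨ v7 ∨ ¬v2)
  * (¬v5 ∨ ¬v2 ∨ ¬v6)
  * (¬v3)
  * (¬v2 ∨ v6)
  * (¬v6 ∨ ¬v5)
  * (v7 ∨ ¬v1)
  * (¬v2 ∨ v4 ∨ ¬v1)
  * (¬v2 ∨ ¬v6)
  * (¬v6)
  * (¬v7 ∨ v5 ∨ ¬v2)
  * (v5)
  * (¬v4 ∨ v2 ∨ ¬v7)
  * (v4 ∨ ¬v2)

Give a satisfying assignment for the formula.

Unit propagation: (v4) forces v4 = True.
(¬v3) is a unit clause, so v3 = False.
Unit propagation: (¬v6) forces v6 = False.
(¬v2) is a unit clause, so v2 = False.
(v5) is a unit clause, so v5 = True.
(¬v7) is a unit clause, so v7 = False.
Unit propagation: (¬v1) forces v1 = False.

v1 = False, v2 = False, v3 = False, v4 = True, v5 = True, v6 = False, v7 = False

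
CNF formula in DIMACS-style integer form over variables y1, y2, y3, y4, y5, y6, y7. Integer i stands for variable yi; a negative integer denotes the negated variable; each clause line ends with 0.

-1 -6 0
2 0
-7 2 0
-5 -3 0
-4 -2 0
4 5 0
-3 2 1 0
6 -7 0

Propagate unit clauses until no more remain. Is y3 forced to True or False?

False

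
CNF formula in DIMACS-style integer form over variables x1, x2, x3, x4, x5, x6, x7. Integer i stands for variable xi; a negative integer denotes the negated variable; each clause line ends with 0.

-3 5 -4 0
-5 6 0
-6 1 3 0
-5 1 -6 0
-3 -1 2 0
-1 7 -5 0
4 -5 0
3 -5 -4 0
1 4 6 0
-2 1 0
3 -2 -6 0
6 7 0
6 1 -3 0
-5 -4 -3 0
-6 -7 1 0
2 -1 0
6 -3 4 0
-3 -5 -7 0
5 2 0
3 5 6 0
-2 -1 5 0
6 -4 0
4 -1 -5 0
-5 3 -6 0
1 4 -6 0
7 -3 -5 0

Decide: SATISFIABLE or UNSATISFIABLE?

UNSATISFIABLE

x5 = True:
  propagation gives x6=True, x1=True, x7=True, x4=True; an empty clause results — contradiction.
x5 = False:
  propagation gives x2=True, x1=True; an empty clause results — contradiction.
Every branch closes, so no satisfying assignment exists.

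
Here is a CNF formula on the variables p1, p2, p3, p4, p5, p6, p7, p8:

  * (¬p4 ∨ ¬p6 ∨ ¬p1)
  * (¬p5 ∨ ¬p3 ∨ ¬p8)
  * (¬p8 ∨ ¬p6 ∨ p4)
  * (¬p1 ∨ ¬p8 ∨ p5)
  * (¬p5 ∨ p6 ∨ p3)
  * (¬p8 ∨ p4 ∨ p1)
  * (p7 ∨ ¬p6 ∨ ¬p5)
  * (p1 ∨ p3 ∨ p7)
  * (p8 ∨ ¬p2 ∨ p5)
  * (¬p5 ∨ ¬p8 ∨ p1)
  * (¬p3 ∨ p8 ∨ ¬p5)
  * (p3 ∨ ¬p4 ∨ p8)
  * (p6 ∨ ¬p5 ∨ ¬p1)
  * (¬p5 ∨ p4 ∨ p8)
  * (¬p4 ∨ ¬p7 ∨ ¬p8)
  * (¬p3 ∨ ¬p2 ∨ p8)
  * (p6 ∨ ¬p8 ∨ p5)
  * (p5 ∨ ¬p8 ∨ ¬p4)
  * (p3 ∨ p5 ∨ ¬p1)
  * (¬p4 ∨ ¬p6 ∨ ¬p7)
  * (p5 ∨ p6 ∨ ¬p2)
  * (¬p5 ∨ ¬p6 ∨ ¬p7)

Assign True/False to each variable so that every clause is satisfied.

p1=F, p2=F, p3=T, p4=F, p5=F, p6=T, p7=T, p8=F

Pure literal: p2 appears only negated; assign p2 = False.
Set p1 = False and propagate.
The remaining clauses are satisfied by p3 = True, p4 = False, p5 = False, p6 = True, p7 = True, p8 = False.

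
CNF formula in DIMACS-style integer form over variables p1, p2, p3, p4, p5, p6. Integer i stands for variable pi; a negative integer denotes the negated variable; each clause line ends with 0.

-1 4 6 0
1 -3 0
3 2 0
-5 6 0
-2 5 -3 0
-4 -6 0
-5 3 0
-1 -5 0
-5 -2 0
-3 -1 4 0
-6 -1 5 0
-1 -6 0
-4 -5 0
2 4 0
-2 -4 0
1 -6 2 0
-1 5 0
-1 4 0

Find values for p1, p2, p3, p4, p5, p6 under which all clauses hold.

Branch on p1: take p1 = False.
  then p3 is forced to False.
  then p2 is forced to True.
  then p5 is forced to False.
  then p4 is forced to False.
p6 is now unconstrained; take p6 = False.
Every clause has at least one true literal under this assignment.

p1=False, p2=True, p3=False, p4=False, p5=False, p6=False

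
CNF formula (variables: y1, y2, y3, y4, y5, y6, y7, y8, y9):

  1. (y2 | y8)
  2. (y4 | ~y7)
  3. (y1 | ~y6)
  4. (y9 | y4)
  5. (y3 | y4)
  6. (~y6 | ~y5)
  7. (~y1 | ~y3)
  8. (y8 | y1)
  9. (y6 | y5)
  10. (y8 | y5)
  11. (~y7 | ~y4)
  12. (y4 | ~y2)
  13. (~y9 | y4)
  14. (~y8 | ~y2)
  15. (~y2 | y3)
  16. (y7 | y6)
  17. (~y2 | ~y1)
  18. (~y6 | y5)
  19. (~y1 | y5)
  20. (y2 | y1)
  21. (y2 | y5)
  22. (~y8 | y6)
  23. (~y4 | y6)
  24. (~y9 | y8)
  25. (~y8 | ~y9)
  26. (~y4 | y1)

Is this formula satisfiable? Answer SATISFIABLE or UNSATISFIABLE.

UNSATISFIABLE

y4 = True:
  propagation gives y7=False, y6=True, y1=True, y5=False; an empty clause results — contradiction.
y4 = False:
  propagation gives y7=False, y9=True; an empty clause results — contradiction.
Every branch closes, so no satisfying assignment exists.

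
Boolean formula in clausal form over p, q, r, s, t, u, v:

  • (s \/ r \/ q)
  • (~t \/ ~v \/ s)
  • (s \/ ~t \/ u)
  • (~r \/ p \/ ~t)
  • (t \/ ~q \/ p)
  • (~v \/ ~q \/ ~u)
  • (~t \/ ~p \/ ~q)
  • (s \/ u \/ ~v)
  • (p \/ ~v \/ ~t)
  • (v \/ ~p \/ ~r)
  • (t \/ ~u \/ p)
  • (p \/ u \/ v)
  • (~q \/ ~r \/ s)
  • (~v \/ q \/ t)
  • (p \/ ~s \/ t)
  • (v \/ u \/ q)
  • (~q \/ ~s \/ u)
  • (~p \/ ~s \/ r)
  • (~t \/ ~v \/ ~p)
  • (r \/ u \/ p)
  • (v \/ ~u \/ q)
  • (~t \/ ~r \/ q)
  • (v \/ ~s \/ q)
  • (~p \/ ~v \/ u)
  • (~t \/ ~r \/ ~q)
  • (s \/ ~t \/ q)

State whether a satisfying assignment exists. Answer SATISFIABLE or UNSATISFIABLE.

Set p = False and propagate.
The remaining clauses are satisfied by q = True, r = False, s = False, t = True, u = True, v = False.
Every clause has at least one true literal under this assignment.
So p=False  q=True  r=False  s=False  t=True  u=True  v=False is a satisfying assignment.

SATISFIABLE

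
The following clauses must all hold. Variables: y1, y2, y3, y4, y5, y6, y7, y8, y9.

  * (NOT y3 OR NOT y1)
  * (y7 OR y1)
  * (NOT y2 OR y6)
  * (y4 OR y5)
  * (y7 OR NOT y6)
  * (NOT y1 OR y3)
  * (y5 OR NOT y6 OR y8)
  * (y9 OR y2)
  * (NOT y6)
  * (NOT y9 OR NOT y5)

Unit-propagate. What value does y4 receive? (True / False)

Unit clause (NOT y6) sets y6 = False.
In (NOT y2 OR y6), y6 is now false; NOT y2 must hold, so y2 = False.
In (y2 OR y9), y2 is now false; y9 must hold, so y9 = True.
(NOT y9 OR NOT y5): since y9 = True, the clause reduces to (NOT y5). y5 = False.
In (y5 OR y4), y5 is now false; y4 must hold, so y4 = True.

True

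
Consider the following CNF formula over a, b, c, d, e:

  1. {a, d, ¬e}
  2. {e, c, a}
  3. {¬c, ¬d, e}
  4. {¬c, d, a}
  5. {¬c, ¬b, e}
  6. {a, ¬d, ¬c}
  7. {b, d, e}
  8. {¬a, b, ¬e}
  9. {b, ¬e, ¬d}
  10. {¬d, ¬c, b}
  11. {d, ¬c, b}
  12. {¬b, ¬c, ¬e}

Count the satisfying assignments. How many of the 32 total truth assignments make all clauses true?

Satisfying assignments:
  a=0 b=1 c=0 d=1 e=1
  a=1 b=0 c=0 d=1 e=0
  a=1 b=1 c=0 d=0 e=0
  a=1 b=1 c=0 d=0 e=1
  a=1 b=1 c=0 d=1 e=0
  a=1 b=1 c=0 d=1 e=1
Count: 6.

6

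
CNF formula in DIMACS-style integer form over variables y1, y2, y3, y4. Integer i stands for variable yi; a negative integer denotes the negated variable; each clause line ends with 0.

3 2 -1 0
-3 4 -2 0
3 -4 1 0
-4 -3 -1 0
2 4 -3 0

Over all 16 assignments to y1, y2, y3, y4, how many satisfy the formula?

6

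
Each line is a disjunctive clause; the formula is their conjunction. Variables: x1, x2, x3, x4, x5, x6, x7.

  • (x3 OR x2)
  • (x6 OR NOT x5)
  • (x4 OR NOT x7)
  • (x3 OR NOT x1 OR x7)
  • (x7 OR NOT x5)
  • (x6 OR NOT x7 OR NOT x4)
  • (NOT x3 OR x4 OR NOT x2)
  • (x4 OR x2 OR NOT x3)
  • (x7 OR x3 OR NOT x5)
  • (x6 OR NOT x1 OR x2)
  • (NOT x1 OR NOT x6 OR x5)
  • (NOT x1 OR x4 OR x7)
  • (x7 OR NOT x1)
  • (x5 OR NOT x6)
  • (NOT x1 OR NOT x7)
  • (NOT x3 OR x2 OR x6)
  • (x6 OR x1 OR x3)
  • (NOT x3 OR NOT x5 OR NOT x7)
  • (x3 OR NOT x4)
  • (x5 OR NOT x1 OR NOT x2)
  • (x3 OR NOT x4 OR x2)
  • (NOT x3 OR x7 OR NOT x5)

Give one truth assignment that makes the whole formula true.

x1=F, x2=T, x3=T, x4=T, x5=F, x6=F, x7=F

Try x1 = False.
Branch on x2: take x2 = True.
For the remaining variables, x3 = True, x4 = True, x5 = False, x6 = False, x7 = False works.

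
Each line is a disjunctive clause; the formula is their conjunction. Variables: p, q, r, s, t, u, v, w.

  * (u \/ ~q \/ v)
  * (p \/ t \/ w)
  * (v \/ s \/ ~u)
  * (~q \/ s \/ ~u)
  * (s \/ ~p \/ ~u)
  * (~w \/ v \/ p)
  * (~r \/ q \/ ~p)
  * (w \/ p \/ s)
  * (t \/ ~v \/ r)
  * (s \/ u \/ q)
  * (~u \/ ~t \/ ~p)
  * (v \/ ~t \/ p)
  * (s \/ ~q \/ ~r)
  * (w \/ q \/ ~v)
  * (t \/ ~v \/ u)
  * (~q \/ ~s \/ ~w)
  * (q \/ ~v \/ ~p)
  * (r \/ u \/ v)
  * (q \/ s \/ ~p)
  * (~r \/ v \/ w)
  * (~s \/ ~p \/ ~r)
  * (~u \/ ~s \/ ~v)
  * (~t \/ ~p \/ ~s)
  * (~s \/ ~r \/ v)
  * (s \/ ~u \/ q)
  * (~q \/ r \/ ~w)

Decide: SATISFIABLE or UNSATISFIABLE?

SATISFIABLE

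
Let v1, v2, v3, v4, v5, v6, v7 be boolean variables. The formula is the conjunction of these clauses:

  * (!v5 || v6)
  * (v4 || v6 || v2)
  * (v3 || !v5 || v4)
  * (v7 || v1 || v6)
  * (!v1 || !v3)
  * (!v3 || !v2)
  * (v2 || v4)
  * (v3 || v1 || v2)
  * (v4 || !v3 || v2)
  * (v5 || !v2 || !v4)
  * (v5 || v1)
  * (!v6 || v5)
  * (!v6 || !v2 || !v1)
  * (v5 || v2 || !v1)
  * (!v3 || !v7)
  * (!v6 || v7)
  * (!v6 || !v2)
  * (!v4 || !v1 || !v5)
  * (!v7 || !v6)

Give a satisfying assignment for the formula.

v1=1, v2=1, v3=0, v4=0, v5=0, v6=0, v7=1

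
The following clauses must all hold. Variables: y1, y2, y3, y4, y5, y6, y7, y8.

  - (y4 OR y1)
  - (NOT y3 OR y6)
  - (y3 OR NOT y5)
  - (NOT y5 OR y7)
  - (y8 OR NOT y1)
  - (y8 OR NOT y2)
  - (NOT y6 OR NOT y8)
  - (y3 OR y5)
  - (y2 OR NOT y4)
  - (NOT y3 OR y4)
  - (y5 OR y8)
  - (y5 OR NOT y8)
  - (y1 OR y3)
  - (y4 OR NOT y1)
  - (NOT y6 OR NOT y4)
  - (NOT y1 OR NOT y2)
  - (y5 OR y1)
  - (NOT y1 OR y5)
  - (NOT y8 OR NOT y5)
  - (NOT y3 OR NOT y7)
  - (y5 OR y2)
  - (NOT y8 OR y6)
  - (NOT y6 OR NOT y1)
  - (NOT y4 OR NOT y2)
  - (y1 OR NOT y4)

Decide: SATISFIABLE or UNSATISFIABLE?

UNSATISFIABLE

y1 = True:
  propagation gives y8=True, y6=False; an empty clause results — contradiction.
y1 = False:
  propagation gives y4=True; an empty clause results — contradiction.
Every branch closes, so no satisfying assignment exists.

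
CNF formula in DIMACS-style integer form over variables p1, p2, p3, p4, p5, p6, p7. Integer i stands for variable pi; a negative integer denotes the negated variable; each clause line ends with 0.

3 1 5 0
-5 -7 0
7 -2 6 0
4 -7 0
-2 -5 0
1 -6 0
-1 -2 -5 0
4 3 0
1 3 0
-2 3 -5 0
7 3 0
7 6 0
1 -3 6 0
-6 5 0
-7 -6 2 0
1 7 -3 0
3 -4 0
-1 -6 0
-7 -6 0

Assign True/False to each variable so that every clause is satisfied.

p1=True, p2=False, p3=True, p4=True, p5=False, p6=False, p7=True

Branch on p1: take p1 = True.
  then p6 is forced to False.
  then p7 is forced to True.
  then p5 is forced to False.
  then p4 is forced to True.
  then p3 is forced to True.
p2 is now unconstrained; take p2 = False.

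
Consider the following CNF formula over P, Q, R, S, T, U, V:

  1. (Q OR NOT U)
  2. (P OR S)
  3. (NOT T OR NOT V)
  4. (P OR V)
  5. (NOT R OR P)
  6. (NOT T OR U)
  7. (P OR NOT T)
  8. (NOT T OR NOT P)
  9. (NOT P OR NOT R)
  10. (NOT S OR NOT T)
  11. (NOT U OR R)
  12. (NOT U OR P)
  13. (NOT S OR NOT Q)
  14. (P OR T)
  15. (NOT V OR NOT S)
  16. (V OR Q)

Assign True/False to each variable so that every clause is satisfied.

P = True, Q = True, R = False, S = False, T = False, U = False, V = False

Check each clause:
  1. (NOT U OR Q) — Q is true.
  2. (P OR S) — P is true.
  3. (NOT V OR NOT T) — NOT V is true.
  4. (P OR V) — P is true.
  5. (NOT R OR P) — P is true.
  6. (NOT T OR U) — NOT T is true.
  7. (P OR NOT T) — P is true.
  8. (NOT T OR NOT P) — NOT T is true.
  9. (NOT R OR NOT P) — NOT R is true.
  10. (NOT S OR NOT T) — NOT T is true.
  11. (NOT U OR R) — NOT U is true.
  12. (P OR NOT U) — P is true.
  13. (NOT S OR NOT Q) — NOT S is true.
  14. (T OR P) — P is true.
  15. (NOT V OR NOT S) — NOT V is true.
  16. (V OR Q) — Q is true.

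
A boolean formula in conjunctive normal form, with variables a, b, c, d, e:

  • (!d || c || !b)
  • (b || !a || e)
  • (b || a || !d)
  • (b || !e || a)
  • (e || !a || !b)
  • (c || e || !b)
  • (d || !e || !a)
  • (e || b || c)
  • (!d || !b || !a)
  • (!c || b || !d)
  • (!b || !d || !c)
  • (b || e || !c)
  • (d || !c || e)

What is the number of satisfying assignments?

The models are:
  a=0 b=1 c=0 d=0 e=1
  a=0 b=1 c=1 d=0 e=1
  a=1 b=0 c=0 d=1 e=1
Count: 3.

3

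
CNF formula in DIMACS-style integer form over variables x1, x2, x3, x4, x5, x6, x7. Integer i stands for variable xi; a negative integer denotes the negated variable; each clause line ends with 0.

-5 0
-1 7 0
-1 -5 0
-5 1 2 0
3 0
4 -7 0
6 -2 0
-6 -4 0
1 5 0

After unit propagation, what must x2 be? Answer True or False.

False

(~x5) stands alone — x5 = False.
Unit clause (x3) sets x3 = True.
From (x1 \/ x5) and x5 = False: x1 = True.
In (x7 \/ ~x1), ~x1 is now false; x7 must hold, so x7 = True.
(~x7 \/ x4): since x7 = True, the clause reduces to (x4). x4 = True.
(~x4 \/ ~x6): since x4 = True, the clause reduces to (~x6). x6 = False.
From (x6 \/ ~x2) and x6 = False: x2 = False.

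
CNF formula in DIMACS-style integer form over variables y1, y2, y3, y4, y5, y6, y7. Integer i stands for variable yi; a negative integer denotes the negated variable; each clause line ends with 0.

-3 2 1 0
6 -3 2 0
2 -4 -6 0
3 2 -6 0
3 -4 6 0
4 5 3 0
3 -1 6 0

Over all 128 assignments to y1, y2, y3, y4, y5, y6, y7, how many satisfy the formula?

52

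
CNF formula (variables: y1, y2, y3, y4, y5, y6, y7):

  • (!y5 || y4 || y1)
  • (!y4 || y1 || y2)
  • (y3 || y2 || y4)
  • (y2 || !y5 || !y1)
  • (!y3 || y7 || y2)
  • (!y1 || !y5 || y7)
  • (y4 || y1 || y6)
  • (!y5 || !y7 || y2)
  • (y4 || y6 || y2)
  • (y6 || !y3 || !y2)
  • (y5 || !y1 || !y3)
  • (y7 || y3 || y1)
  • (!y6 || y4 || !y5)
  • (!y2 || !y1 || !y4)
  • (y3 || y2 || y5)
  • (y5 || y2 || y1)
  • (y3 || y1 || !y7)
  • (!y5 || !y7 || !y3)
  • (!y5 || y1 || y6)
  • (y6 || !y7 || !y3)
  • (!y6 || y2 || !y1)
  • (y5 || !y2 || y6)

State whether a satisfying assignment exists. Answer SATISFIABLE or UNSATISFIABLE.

Try y1 = True.
Set y2 = True and propagate.
  then y4 is forced to False.
The remaining clauses are satisfied by y3 = False, y5 = False, y6 = True, y7 = False.
So y1 = True  y2 = True  y3 = False  y4 = False  y5 = False  y6 = True  y7 = False is a satisfying assignment.

SATISFIABLE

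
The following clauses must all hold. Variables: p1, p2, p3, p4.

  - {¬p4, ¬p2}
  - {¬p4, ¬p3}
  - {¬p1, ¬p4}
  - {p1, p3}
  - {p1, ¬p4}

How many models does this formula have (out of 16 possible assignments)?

The models are:
  p1=F p2=F p3=T p4=F
  p1=F p2=T p3=T p4=F
  p1=T p2=F p3=F p4=F
  p1=T p2=F p3=T p4=F
  p1=T p2=T p3=F p4=F
  p1=T p2=T p3=T p4=F
Count: 6.

6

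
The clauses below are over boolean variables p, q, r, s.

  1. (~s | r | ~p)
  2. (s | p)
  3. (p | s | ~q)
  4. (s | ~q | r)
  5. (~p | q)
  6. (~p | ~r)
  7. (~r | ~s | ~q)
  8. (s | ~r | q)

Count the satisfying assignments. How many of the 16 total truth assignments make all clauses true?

3

The models are:
  p=F q=F r=F s=T
  p=F q=F r=T s=T
  p=F q=T r=F s=T
That's 3 in total.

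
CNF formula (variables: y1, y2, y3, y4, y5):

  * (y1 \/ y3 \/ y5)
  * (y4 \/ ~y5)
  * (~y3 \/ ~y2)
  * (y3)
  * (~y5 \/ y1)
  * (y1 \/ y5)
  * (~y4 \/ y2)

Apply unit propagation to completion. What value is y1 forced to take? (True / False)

True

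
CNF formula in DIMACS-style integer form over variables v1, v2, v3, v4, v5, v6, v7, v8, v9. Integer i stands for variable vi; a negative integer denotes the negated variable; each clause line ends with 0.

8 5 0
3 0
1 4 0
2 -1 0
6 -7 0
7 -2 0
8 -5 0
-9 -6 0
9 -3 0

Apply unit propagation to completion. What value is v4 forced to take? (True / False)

True

Unit clause (v3) sets v3 = True.
In (v9 ∨ ¬v3), ¬v3 is now false; v9 must hold, so v9 = True.
In (¬v9 ∨ ¬v6), ¬v9 is now false; ¬v6 must hold, so v6 = False.
From (¬v7 ∨ v6) and v6 = False: v7 = False.
In (¬v2 ∨ v7), v7 is now false; ¬v2 must hold, so v2 = False.
(v2 ∨ ¬v1): since v2 = False, the clause reduces to (¬v1). v1 = False.
(v1 ∨ v4): since v1 = False, the clause reduces to (v4). v4 = True.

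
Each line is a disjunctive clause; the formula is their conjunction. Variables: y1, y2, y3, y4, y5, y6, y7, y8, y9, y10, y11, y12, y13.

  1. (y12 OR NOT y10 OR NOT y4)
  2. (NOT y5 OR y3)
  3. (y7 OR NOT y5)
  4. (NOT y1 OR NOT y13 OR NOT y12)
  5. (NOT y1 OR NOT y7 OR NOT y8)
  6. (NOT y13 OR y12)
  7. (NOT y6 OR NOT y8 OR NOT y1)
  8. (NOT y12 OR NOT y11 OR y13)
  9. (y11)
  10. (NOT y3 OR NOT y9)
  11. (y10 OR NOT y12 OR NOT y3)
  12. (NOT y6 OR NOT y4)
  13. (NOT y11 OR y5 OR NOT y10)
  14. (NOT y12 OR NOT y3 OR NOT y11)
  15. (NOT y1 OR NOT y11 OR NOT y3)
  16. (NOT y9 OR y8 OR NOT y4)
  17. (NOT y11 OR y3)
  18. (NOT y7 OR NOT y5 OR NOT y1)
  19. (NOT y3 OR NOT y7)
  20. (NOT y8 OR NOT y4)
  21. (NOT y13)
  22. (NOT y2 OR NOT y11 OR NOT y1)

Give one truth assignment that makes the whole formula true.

The clause (y11) is unit: y11 must be True.
Unit propagation: (y3) forces y3 = True.
Unit propagation: (NOT y9) forces y9 = False.
(NOT y12) is a unit clause, so y12 = False.
The clause (NOT y13) is unit: y13 must be False.
The clause (NOT y1) is unit: y1 must be False.
The clause (NOT y7) is unit: y7 must be False.
(NOT y5) is a unit clause, so y5 = False.
Unit propagation: (NOT y10) forces y10 = False.
Pure literal: y4 appears only negated; assign y4 = False.
y2, y6, y8 are now unconstrained; take y2 = True, y6 = True, y8 = True.
Every clause has at least one true literal under this assignment.
Check each clause:
  1. (y12 OR NOT y4 OR NOT y10) — NOT y4 is true.
  2. (y3 OR NOT y5) — y3 is true.
  3. (y7 OR NOT y5) — NOT y5 is true.
  4. (NOT y1 OR NOT y12 OR NOT y13) — NOT y13 is true.
  5. (NOT y7 OR NOT y8 OR NOT y1) — NOT y7 is true.
  6. (NOT y13 OR y12) — NOT y13 is true.
  7. (NOT y6 OR NOT y8 OR NOT y1) — NOT y1 is true.
  8. (NOT y11 OR y13 OR NOT y12) — NOT y12 is true.
  9. (y11) — y11 is true.
  10. (NOT y3 OR NOT y9) — NOT y9 is true.
  11. (NOT y3 OR NOT y12 OR y10) — NOT y12 is true.
  12. (NOT y4 OR NOT y6) — NOT y4 is true.
  13. (NOT y11 OR NOT y10 OR y5) — NOT y10 is true.
  14. (NOT y12 OR NOT y11 OR NOT y3) — NOT y12 is true.
  15. (NOT y3 OR NOT y1 OR NOT y11) — NOT y1 is true.
  16. (NOT y4 OR y8 OR NOT y9) — y8 is true.
  17. (y3 OR NOT y11) — y3 is true.
  18. (NOT y5 OR NOT y7 OR NOT y1) — NOT y7 is true.
  19. (NOT y3 OR NOT y7) — NOT y7 is true.
  20. (NOT y8 OR NOT y4) — NOT y4 is true.
  21. (NOT y13) — NOT y13 is true.
  22. (NOT y1 OR NOT y2 OR NOT y11) — NOT y1 is true.

y1=False, y2=True, y3=True, y4=False, y5=False, y6=True, y7=False, y8=True, y9=False, y10=False, y11=True, y12=False, y13=False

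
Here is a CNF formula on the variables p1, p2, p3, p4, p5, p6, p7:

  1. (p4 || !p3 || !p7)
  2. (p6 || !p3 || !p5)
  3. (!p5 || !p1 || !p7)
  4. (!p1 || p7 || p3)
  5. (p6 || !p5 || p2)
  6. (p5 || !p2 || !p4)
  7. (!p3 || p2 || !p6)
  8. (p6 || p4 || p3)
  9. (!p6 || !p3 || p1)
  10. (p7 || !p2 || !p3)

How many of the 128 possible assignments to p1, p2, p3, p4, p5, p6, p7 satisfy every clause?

Case analysis on p3 and p6:
  p3=1, p6=1: a clause becomes empty — 0.
  p3=1, p6=0: p1 free; 3 ways for (p2,p4,p5,p7) × 2^1 = 6.
  p3=0, p6=1: 17 of the 32 assignments to (p1,p2,p4,p5,p7) work.
  p3=0, p6=0: 5 of the 32 assignments to (p1,p2,p4,p5,p7) work.
Total: 0 + 6 + 17 + 5 = 28.

28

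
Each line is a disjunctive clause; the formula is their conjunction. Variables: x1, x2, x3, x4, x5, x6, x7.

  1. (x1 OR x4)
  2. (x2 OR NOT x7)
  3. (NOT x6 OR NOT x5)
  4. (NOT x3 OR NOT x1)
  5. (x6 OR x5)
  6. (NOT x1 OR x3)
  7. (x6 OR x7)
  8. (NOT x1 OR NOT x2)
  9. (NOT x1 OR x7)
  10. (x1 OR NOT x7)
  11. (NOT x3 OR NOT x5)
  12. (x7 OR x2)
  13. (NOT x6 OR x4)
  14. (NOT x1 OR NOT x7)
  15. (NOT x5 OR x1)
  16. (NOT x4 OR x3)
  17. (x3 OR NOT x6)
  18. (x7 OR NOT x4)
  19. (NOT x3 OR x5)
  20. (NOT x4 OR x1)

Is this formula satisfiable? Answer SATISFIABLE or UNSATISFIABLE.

UNSATISFIABLE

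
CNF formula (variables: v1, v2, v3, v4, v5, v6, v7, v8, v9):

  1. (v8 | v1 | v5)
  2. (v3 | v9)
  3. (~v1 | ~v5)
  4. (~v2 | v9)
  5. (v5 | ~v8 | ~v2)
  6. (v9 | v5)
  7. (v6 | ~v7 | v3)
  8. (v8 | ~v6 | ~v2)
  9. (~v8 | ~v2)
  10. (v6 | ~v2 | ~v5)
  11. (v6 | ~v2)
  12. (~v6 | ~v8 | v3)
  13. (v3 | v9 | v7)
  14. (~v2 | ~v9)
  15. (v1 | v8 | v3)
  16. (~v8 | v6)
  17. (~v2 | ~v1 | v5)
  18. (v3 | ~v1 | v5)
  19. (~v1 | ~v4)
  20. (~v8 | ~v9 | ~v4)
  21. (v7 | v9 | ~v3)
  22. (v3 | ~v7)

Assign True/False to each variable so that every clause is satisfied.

Pure literal: v2 appears only negated; assign v2 = False.
Pure literal: v4 appears only negated; assign v4 = False.
Try v1 = False.
Branch on v3: take v3 = True.
For the remaining variables, v5 = True, v6 = False, v7 = True, v8 = False, v9 = False works.

v1=False, v2=False, v3=True, v4=False, v5=True, v6=False, v7=True, v8=False, v9=False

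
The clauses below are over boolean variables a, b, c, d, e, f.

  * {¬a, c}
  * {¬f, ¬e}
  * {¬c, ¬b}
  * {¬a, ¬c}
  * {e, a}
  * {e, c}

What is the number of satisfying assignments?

Satisfying assignments:
  a=0 b=0 c=0 d=0 e=1 f=0
  a=0 b=0 c=0 d=1 e=1 f=0
  a=0 b=0 c=1 d=0 e=1 f=0
  a=0 b=0 c=1 d=1 e=1 f=0
  a=0 b=1 c=0 d=0 e=1 f=0
  a=0 b=1 c=0 d=1 e=1 f=0
Count: 6.

6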